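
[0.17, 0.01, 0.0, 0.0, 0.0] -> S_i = 0.17*0.05^i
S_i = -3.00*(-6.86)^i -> [-3.0, 20.58, -141.18, 968.49, -6643.82]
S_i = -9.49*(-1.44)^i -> [-9.49, 13.67, -19.68, 28.34, -40.81]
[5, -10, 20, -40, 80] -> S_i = 5*-2^i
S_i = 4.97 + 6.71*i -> [4.97, 11.68, 18.39, 25.1, 31.81]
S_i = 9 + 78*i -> [9, 87, 165, 243, 321]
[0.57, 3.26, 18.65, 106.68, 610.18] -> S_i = 0.57*5.72^i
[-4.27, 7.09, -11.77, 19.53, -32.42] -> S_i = -4.27*(-1.66)^i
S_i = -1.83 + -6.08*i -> [-1.83, -7.91, -13.99, -20.07, -26.15]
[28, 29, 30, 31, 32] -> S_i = 28 + 1*i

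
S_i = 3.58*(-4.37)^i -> [3.58, -15.64, 68.37, -298.76, 1305.6]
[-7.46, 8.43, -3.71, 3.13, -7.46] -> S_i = Random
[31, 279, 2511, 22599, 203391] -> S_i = 31*9^i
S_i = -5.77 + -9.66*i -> [-5.77, -15.43, -25.09, -34.75, -44.41]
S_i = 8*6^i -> [8, 48, 288, 1728, 10368]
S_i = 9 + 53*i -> [9, 62, 115, 168, 221]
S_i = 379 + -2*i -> [379, 377, 375, 373, 371]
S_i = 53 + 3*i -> [53, 56, 59, 62, 65]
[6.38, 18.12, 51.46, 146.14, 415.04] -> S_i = 6.38*2.84^i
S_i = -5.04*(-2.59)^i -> [-5.04, 13.05, -33.81, 87.56, -226.79]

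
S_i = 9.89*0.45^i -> [9.89, 4.45, 2.0, 0.9, 0.41]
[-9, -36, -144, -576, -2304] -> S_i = -9*4^i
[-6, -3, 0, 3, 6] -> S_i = -6 + 3*i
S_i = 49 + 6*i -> [49, 55, 61, 67, 73]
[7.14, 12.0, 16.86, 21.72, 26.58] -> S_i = 7.14 + 4.86*i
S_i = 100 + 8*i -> [100, 108, 116, 124, 132]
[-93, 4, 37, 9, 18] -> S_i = Random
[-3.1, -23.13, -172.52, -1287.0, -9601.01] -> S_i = -3.10*7.46^i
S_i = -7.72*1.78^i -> [-7.72, -13.74, -24.46, -43.54, -77.5]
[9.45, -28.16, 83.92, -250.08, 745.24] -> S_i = 9.45*(-2.98)^i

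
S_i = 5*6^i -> [5, 30, 180, 1080, 6480]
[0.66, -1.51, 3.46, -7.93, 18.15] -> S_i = 0.66*(-2.29)^i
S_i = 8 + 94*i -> [8, 102, 196, 290, 384]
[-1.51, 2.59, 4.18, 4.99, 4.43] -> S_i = Random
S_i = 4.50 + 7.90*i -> [4.5, 12.4, 20.3, 28.2, 36.1]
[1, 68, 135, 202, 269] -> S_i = 1 + 67*i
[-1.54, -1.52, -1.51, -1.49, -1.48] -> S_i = -1.54*0.99^i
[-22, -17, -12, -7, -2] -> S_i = -22 + 5*i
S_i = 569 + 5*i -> [569, 574, 579, 584, 589]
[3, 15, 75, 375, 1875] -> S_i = 3*5^i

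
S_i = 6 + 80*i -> [6, 86, 166, 246, 326]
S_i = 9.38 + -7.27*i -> [9.38, 2.11, -5.16, -12.43, -19.7]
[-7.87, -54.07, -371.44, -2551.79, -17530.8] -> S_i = -7.87*6.87^i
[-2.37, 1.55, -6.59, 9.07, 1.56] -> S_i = Random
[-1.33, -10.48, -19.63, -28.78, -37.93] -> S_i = -1.33 + -9.15*i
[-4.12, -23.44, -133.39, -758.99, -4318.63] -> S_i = -4.12*5.69^i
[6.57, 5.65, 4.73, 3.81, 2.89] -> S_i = 6.57 + -0.92*i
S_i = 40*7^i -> [40, 280, 1960, 13720, 96040]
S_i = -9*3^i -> [-9, -27, -81, -243, -729]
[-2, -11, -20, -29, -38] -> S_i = -2 + -9*i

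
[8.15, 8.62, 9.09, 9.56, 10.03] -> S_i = 8.15 + 0.47*i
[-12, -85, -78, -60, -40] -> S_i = Random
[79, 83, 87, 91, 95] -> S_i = 79 + 4*i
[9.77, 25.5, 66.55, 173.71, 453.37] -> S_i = 9.77*2.61^i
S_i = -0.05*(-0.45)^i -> [-0.05, 0.02, -0.01, 0.0, -0.0]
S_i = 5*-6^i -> [5, -30, 180, -1080, 6480]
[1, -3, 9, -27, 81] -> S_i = 1*-3^i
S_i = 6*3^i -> [6, 18, 54, 162, 486]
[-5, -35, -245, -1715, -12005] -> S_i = -5*7^i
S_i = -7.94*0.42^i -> [-7.94, -3.33, -1.4, -0.59, -0.25]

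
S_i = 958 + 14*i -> [958, 972, 986, 1000, 1014]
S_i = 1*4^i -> [1, 4, 16, 64, 256]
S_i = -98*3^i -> [-98, -294, -882, -2646, -7938]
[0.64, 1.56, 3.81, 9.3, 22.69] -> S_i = 0.64*2.44^i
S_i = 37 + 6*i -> [37, 43, 49, 55, 61]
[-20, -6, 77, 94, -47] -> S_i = Random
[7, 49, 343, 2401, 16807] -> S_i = 7*7^i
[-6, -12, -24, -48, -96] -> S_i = -6*2^i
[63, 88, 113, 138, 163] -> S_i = 63 + 25*i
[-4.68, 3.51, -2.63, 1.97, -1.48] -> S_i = -4.68*(-0.75)^i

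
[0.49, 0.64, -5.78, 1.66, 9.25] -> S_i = Random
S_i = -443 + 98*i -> [-443, -345, -247, -149, -51]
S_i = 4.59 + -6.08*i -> [4.59, -1.49, -7.57, -13.65, -19.73]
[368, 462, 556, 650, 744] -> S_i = 368 + 94*i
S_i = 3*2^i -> [3, 6, 12, 24, 48]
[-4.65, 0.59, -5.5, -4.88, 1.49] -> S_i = Random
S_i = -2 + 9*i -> [-2, 7, 16, 25, 34]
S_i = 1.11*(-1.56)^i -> [1.11, -1.73, 2.7, -4.21, 6.57]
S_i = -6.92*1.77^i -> [-6.92, -12.25, -21.68, -38.37, -67.92]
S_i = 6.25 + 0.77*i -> [6.25, 7.02, 7.79, 8.56, 9.33]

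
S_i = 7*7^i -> [7, 49, 343, 2401, 16807]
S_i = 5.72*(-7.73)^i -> [5.72, -44.22, 341.79, -2642.01, 20422.74]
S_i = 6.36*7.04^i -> [6.36, 44.77, 315.21, 2219.09, 15622.4]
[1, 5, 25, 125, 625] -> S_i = 1*5^i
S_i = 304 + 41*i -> [304, 345, 386, 427, 468]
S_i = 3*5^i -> [3, 15, 75, 375, 1875]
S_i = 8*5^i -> [8, 40, 200, 1000, 5000]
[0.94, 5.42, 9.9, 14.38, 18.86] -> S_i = 0.94 + 4.48*i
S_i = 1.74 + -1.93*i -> [1.74, -0.19, -2.12, -4.05, -5.98]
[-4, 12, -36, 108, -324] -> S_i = -4*-3^i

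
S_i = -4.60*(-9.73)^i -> [-4.6, 44.76, -435.5, 4237.37, -41229.61]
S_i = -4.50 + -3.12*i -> [-4.5, -7.62, -10.74, -13.86, -16.98]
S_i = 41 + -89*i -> [41, -48, -137, -226, -315]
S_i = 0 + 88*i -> [0, 88, 176, 264, 352]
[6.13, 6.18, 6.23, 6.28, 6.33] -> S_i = 6.13 + 0.05*i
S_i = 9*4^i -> [9, 36, 144, 576, 2304]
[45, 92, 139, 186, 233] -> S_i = 45 + 47*i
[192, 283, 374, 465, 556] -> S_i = 192 + 91*i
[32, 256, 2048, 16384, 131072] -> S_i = 32*8^i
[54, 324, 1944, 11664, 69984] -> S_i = 54*6^i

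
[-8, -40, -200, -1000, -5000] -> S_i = -8*5^i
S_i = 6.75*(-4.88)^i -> [6.75, -32.94, 160.75, -784.45, 3828.1]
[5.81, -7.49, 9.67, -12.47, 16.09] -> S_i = 5.81*(-1.29)^i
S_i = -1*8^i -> [-1, -8, -64, -512, -4096]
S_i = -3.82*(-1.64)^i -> [-3.82, 6.26, -10.27, 16.85, -27.63]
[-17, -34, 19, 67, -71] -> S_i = Random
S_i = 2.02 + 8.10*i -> [2.02, 10.12, 18.22, 26.32, 34.42]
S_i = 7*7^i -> [7, 49, 343, 2401, 16807]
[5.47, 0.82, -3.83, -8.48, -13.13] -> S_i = 5.47 + -4.65*i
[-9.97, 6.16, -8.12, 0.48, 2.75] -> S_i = Random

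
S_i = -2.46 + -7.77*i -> [-2.46, -10.23, -18.0, -25.77, -33.54]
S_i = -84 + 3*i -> [-84, -81, -78, -75, -72]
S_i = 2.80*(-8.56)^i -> [2.8, -23.97, 205.17, -1756.22, 15033.26]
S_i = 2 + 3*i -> [2, 5, 8, 11, 14]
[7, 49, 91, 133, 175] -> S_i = 7 + 42*i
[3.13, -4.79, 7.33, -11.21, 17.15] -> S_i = 3.13*(-1.53)^i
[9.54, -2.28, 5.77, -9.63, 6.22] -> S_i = Random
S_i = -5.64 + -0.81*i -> [-5.64, -6.45, -7.26, -8.07, -8.88]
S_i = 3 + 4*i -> [3, 7, 11, 15, 19]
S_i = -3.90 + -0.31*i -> [-3.9, -4.21, -4.52, -4.83, -5.14]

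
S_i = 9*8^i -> [9, 72, 576, 4608, 36864]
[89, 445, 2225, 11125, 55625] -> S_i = 89*5^i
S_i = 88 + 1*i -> [88, 89, 90, 91, 92]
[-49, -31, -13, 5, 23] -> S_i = -49 + 18*i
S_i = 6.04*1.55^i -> [6.04, 9.36, 14.51, 22.49, 34.86]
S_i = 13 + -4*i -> [13, 9, 5, 1, -3]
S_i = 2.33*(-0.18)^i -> [2.33, -0.42, 0.08, -0.01, 0.0]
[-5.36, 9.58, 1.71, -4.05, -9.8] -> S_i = Random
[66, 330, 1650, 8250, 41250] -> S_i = 66*5^i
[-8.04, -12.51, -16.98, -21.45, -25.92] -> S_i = -8.04 + -4.47*i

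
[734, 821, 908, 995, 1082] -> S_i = 734 + 87*i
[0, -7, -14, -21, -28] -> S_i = 0 + -7*i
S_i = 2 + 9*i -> [2, 11, 20, 29, 38]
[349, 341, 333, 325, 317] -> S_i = 349 + -8*i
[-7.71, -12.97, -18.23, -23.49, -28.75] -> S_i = -7.71 + -5.26*i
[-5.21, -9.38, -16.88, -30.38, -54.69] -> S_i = -5.21*1.80^i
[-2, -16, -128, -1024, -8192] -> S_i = -2*8^i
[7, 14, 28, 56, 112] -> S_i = 7*2^i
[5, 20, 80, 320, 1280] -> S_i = 5*4^i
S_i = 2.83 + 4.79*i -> [2.83, 7.62, 12.41, 17.2, 21.99]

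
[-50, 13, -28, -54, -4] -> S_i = Random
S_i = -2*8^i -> [-2, -16, -128, -1024, -8192]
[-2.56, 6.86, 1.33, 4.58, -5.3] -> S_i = Random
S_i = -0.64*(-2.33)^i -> [-0.64, 1.49, -3.47, 8.1, -18.86]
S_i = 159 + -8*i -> [159, 151, 143, 135, 127]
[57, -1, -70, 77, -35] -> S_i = Random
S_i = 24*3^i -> [24, 72, 216, 648, 1944]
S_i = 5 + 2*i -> [5, 7, 9, 11, 13]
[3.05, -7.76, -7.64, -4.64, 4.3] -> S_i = Random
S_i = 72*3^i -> [72, 216, 648, 1944, 5832]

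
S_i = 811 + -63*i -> [811, 748, 685, 622, 559]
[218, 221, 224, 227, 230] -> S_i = 218 + 3*i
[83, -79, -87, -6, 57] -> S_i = Random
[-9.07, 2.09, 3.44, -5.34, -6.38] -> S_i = Random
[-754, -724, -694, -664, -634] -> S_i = -754 + 30*i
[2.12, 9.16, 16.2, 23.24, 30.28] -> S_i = 2.12 + 7.04*i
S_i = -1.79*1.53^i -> [-1.79, -2.74, -4.19, -6.41, -9.81]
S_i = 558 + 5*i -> [558, 563, 568, 573, 578]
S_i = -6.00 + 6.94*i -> [-6.0, 0.94, 7.88, 14.82, 21.76]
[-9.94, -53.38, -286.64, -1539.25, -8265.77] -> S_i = -9.94*5.37^i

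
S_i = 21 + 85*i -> [21, 106, 191, 276, 361]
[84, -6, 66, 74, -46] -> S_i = Random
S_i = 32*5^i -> [32, 160, 800, 4000, 20000]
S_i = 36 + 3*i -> [36, 39, 42, 45, 48]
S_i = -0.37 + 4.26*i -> [-0.37, 3.89, 8.15, 12.41, 16.67]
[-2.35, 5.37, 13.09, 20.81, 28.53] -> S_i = -2.35 + 7.72*i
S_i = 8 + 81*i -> [8, 89, 170, 251, 332]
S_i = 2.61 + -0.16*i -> [2.61, 2.45, 2.29, 2.13, 1.97]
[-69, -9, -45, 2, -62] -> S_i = Random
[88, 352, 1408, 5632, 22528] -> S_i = 88*4^i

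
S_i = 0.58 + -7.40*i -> [0.58, -6.82, -14.22, -21.62, -29.02]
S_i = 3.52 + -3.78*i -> [3.52, -0.26, -4.04, -7.82, -11.6]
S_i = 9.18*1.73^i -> [9.18, 15.88, 27.47, 47.53, 82.23]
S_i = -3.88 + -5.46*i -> [-3.88, -9.34, -14.8, -20.26, -25.72]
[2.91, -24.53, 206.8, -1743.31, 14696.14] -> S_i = 2.91*(-8.43)^i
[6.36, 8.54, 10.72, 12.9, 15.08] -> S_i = 6.36 + 2.18*i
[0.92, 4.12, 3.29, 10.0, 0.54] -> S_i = Random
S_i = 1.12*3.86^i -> [1.12, 4.32, 16.69, 64.41, 248.64]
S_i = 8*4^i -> [8, 32, 128, 512, 2048]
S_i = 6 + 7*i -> [6, 13, 20, 27, 34]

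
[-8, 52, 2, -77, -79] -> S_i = Random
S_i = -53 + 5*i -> [-53, -48, -43, -38, -33]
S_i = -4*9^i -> [-4, -36, -324, -2916, -26244]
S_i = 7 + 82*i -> [7, 89, 171, 253, 335]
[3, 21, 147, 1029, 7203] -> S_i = 3*7^i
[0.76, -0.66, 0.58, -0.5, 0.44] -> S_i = 0.76*(-0.87)^i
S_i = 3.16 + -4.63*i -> [3.16, -1.47, -6.1, -10.73, -15.36]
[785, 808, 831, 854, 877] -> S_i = 785 + 23*i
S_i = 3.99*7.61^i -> [3.99, 30.36, 231.07, 1758.44, 13381.71]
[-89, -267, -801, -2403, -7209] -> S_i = -89*3^i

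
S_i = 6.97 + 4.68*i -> [6.97, 11.65, 16.33, 21.01, 25.69]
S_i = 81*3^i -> [81, 243, 729, 2187, 6561]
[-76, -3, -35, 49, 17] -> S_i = Random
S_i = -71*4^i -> [-71, -284, -1136, -4544, -18176]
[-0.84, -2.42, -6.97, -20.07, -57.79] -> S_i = -0.84*2.88^i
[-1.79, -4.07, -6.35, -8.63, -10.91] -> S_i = -1.79 + -2.28*i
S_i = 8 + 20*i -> [8, 28, 48, 68, 88]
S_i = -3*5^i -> [-3, -15, -75, -375, -1875]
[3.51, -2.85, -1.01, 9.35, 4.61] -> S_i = Random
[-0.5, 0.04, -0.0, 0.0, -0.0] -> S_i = -0.50*(-0.08)^i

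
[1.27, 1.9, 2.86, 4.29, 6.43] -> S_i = 1.27*1.50^i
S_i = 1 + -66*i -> [1, -65, -131, -197, -263]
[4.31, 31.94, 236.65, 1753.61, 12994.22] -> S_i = 4.31*7.41^i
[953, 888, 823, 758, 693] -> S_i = 953 + -65*i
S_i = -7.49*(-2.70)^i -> [-7.49, 20.22, -54.6, 147.43, -398.05]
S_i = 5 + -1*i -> [5, 4, 3, 2, 1]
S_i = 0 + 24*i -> [0, 24, 48, 72, 96]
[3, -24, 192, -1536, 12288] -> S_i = 3*-8^i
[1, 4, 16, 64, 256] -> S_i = 1*4^i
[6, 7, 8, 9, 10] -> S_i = 6 + 1*i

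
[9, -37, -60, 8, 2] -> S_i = Random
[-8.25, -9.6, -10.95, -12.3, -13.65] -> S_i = -8.25 + -1.35*i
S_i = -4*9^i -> [-4, -36, -324, -2916, -26244]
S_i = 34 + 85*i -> [34, 119, 204, 289, 374]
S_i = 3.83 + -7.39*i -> [3.83, -3.56, -10.95, -18.34, -25.73]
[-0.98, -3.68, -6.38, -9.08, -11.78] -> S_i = -0.98 + -2.70*i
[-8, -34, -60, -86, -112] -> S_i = -8 + -26*i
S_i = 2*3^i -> [2, 6, 18, 54, 162]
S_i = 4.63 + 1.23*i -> [4.63, 5.86, 7.09, 8.32, 9.55]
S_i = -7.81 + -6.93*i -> [-7.81, -14.74, -21.67, -28.6, -35.53]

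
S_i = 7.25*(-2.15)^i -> [7.25, -15.59, 33.51, -72.05, 154.91]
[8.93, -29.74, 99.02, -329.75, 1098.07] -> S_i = 8.93*(-3.33)^i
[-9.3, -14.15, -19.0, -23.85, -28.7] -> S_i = -9.30 + -4.85*i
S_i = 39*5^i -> [39, 195, 975, 4875, 24375]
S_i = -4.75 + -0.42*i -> [-4.75, -5.17, -5.59, -6.01, -6.43]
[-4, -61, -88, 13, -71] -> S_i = Random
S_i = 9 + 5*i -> [9, 14, 19, 24, 29]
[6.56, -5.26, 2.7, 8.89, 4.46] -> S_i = Random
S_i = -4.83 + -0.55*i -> [-4.83, -5.38, -5.93, -6.48, -7.03]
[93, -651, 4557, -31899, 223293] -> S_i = 93*-7^i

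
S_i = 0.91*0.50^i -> [0.91, 0.46, 0.23, 0.11, 0.06]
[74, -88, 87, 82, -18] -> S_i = Random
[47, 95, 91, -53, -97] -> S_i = Random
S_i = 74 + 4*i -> [74, 78, 82, 86, 90]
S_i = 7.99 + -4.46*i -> [7.99, 3.53, -0.93, -5.39, -9.85]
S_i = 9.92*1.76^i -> [9.92, 17.46, 30.73, 54.08, 95.18]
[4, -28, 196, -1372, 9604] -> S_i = 4*-7^i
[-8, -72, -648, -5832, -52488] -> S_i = -8*9^i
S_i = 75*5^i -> [75, 375, 1875, 9375, 46875]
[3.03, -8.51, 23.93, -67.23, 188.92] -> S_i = 3.03*(-2.81)^i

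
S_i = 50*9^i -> [50, 450, 4050, 36450, 328050]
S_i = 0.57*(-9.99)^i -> [0.57, -5.69, 56.89, -568.29, 5677.23]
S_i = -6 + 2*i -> [-6, -4, -2, 0, 2]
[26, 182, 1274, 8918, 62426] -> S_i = 26*7^i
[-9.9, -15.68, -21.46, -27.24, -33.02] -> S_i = -9.90 + -5.78*i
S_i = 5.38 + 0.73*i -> [5.38, 6.11, 6.84, 7.57, 8.3]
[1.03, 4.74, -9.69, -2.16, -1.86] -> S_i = Random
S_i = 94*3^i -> [94, 282, 846, 2538, 7614]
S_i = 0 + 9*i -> [0, 9, 18, 27, 36]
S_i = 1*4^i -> [1, 4, 16, 64, 256]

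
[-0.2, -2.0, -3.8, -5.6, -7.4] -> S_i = -0.20 + -1.80*i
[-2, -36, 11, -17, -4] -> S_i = Random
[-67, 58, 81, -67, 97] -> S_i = Random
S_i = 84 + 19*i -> [84, 103, 122, 141, 160]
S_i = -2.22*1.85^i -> [-2.22, -4.11, -7.6, -14.06, -26.0]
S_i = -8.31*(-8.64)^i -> [-8.31, 71.8, -620.34, 5359.72, -46308.0]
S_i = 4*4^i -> [4, 16, 64, 256, 1024]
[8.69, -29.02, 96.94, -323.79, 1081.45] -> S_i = 8.69*(-3.34)^i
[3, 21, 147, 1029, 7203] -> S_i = 3*7^i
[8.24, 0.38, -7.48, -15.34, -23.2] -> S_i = 8.24 + -7.86*i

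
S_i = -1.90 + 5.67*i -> [-1.9, 3.77, 9.44, 15.11, 20.78]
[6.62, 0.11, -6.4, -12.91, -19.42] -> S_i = 6.62 + -6.51*i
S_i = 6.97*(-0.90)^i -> [6.97, -6.27, 5.65, -5.08, 4.57]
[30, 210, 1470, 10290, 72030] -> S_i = 30*7^i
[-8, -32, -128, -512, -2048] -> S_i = -8*4^i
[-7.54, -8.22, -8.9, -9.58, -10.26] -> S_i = -7.54 + -0.68*i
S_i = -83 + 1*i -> [-83, -82, -81, -80, -79]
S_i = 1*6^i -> [1, 6, 36, 216, 1296]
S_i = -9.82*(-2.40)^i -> [-9.82, 23.57, -56.56, 135.75, -325.8]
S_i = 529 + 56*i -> [529, 585, 641, 697, 753]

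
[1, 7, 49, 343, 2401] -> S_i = 1*7^i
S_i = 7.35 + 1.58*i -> [7.35, 8.93, 10.51, 12.09, 13.67]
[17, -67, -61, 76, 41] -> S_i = Random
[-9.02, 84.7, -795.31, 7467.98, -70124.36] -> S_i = -9.02*(-9.39)^i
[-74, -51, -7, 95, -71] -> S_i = Random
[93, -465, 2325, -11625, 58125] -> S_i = 93*-5^i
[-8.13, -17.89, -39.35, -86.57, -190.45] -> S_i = -8.13*2.20^i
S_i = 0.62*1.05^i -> [0.62, 0.65, 0.68, 0.72, 0.75]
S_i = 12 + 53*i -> [12, 65, 118, 171, 224]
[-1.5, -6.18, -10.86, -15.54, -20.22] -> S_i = -1.50 + -4.68*i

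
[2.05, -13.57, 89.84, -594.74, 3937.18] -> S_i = 2.05*(-6.62)^i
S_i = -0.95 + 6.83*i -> [-0.95, 5.88, 12.71, 19.54, 26.37]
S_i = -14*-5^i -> [-14, 70, -350, 1750, -8750]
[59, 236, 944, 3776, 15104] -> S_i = 59*4^i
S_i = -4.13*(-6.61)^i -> [-4.13, 27.3, -180.45, 1192.76, -7884.17]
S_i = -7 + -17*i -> [-7, -24, -41, -58, -75]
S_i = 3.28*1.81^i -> [3.28, 5.94, 10.75, 19.45, 35.2]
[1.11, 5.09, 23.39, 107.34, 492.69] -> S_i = 1.11*4.59^i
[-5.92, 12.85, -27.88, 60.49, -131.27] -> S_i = -5.92*(-2.17)^i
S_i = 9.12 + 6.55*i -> [9.12, 15.67, 22.22, 28.77, 35.32]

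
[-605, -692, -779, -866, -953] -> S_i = -605 + -87*i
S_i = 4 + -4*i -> [4, 0, -4, -8, -12]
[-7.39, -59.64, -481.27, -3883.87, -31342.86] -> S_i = -7.39*8.07^i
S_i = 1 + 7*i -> [1, 8, 15, 22, 29]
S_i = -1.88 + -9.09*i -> [-1.88, -10.97, -20.06, -29.15, -38.24]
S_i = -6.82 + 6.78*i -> [-6.82, -0.04, 6.74, 13.52, 20.3]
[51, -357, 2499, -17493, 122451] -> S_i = 51*-7^i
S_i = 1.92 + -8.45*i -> [1.92, -6.53, -14.98, -23.43, -31.88]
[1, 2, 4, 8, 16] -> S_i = 1*2^i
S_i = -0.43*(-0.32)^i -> [-0.43, 0.14, -0.04, 0.01, -0.0]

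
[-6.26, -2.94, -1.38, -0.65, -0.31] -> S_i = -6.26*0.47^i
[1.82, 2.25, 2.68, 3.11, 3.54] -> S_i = 1.82 + 0.43*i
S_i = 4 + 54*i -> [4, 58, 112, 166, 220]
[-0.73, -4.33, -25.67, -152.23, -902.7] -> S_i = -0.73*5.93^i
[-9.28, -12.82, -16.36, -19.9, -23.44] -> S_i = -9.28 + -3.54*i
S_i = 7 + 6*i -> [7, 13, 19, 25, 31]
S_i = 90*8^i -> [90, 720, 5760, 46080, 368640]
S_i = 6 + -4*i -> [6, 2, -2, -6, -10]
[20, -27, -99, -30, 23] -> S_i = Random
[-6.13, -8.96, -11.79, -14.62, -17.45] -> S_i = -6.13 + -2.83*i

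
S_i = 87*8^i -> [87, 696, 5568, 44544, 356352]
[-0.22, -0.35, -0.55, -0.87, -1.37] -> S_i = -0.22*1.58^i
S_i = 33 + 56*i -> [33, 89, 145, 201, 257]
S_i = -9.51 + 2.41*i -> [-9.51, -7.1, -4.69, -2.28, 0.13]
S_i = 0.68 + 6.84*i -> [0.68, 7.52, 14.36, 21.2, 28.04]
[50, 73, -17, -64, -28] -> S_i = Random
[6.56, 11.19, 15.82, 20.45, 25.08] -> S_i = 6.56 + 4.63*i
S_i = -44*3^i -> [-44, -132, -396, -1188, -3564]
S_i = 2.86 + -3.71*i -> [2.86, -0.85, -4.56, -8.27, -11.98]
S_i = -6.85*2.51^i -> [-6.85, -17.19, -43.16, -108.32, -271.89]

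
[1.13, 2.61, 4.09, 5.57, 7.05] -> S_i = 1.13 + 1.48*i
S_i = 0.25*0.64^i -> [0.25, 0.16, 0.1, 0.07, 0.04]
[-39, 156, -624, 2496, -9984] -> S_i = -39*-4^i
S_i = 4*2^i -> [4, 8, 16, 32, 64]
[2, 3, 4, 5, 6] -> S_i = 2 + 1*i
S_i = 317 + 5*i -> [317, 322, 327, 332, 337]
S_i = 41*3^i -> [41, 123, 369, 1107, 3321]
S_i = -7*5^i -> [-7, -35, -175, -875, -4375]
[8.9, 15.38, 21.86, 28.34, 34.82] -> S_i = 8.90 + 6.48*i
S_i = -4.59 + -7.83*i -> [-4.59, -12.42, -20.25, -28.08, -35.91]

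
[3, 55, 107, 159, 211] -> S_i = 3 + 52*i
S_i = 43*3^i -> [43, 129, 387, 1161, 3483]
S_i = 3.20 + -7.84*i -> [3.2, -4.64, -12.48, -20.32, -28.16]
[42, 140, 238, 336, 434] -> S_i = 42 + 98*i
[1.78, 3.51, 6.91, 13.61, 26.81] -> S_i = 1.78*1.97^i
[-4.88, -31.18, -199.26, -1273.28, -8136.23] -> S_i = -4.88*6.39^i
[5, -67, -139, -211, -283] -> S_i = 5 + -72*i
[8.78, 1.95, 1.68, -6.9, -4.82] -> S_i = Random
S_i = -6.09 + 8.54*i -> [-6.09, 2.45, 10.99, 19.53, 28.07]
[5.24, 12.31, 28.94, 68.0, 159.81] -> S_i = 5.24*2.35^i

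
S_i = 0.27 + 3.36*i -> [0.27, 3.63, 6.99, 10.35, 13.71]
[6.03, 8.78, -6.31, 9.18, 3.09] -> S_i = Random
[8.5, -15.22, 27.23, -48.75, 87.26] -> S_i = 8.50*(-1.79)^i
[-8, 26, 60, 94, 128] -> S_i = -8 + 34*i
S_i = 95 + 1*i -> [95, 96, 97, 98, 99]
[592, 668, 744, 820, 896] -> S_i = 592 + 76*i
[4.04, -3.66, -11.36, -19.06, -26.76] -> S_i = 4.04 + -7.70*i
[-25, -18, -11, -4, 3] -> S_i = -25 + 7*i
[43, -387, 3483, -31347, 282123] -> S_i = 43*-9^i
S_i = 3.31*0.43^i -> [3.31, 1.42, 0.61, 0.26, 0.11]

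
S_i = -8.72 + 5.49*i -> [-8.72, -3.23, 2.26, 7.75, 13.24]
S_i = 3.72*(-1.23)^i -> [3.72, -4.58, 5.63, -6.92, 8.51]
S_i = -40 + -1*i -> [-40, -41, -42, -43, -44]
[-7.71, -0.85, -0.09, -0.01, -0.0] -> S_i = -7.71*0.11^i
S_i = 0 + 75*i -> [0, 75, 150, 225, 300]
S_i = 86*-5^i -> [86, -430, 2150, -10750, 53750]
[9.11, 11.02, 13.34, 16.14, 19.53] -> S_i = 9.11*1.21^i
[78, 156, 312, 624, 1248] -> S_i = 78*2^i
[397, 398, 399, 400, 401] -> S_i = 397 + 1*i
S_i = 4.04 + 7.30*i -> [4.04, 11.34, 18.64, 25.94, 33.24]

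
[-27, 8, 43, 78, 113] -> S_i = -27 + 35*i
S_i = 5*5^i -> [5, 25, 125, 625, 3125]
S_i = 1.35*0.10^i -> [1.35, 0.14, 0.01, 0.0, 0.0]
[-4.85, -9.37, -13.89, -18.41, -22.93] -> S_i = -4.85 + -4.52*i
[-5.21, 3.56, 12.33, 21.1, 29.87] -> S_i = -5.21 + 8.77*i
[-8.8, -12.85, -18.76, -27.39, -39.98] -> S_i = -8.80*1.46^i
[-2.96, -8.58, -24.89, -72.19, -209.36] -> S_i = -2.96*2.90^i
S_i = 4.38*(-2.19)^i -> [4.38, -9.59, 21.01, -46.01, 100.75]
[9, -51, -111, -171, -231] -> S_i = 9 + -60*i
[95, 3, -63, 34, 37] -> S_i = Random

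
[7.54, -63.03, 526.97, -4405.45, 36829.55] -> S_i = 7.54*(-8.36)^i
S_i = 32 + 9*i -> [32, 41, 50, 59, 68]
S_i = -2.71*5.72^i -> [-2.71, -15.5, -88.67, -507.17, -2901.04]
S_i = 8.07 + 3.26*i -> [8.07, 11.33, 14.59, 17.85, 21.11]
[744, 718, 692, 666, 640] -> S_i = 744 + -26*i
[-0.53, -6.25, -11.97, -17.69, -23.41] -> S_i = -0.53 + -5.72*i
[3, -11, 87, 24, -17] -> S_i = Random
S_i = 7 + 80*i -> [7, 87, 167, 247, 327]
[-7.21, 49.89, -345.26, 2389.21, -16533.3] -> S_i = -7.21*(-6.92)^i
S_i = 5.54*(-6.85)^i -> [5.54, -37.95, 259.95, -1780.66, 12197.53]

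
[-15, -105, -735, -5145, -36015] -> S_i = -15*7^i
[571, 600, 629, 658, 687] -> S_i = 571 + 29*i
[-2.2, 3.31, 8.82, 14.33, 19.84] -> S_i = -2.20 + 5.51*i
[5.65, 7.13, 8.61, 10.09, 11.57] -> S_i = 5.65 + 1.48*i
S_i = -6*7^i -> [-6, -42, -294, -2058, -14406]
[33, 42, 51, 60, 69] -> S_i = 33 + 9*i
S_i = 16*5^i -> [16, 80, 400, 2000, 10000]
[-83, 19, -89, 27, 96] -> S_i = Random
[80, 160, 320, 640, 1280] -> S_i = 80*2^i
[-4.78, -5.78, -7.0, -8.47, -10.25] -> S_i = -4.78*1.21^i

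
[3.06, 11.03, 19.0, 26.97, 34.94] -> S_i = 3.06 + 7.97*i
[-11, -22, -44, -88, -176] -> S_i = -11*2^i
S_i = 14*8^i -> [14, 112, 896, 7168, 57344]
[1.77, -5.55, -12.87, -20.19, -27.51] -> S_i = 1.77 + -7.32*i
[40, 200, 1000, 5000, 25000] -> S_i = 40*5^i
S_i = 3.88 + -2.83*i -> [3.88, 1.05, -1.78, -4.61, -7.44]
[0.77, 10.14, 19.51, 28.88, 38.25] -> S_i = 0.77 + 9.37*i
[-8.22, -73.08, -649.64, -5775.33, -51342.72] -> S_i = -8.22*8.89^i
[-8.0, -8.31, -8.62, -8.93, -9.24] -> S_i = -8.00 + -0.31*i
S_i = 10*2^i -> [10, 20, 40, 80, 160]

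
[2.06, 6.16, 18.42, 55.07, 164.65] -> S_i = 2.06*2.99^i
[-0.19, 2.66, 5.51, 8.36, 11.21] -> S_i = -0.19 + 2.85*i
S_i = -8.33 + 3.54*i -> [-8.33, -4.79, -1.25, 2.29, 5.83]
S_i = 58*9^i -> [58, 522, 4698, 42282, 380538]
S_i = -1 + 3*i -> [-1, 2, 5, 8, 11]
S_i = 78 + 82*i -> [78, 160, 242, 324, 406]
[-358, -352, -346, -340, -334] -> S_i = -358 + 6*i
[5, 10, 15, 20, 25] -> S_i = 5 + 5*i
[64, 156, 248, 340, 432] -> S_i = 64 + 92*i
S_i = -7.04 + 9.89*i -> [-7.04, 2.85, 12.74, 22.63, 32.52]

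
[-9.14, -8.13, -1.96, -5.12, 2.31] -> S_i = Random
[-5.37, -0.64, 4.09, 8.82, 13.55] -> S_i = -5.37 + 4.73*i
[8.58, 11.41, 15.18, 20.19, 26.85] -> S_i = 8.58*1.33^i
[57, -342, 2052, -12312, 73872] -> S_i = 57*-6^i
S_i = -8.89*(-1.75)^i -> [-8.89, 15.56, -27.23, 47.64, -83.38]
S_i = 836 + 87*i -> [836, 923, 1010, 1097, 1184]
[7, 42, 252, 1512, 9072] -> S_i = 7*6^i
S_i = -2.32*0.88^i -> [-2.32, -2.04, -1.8, -1.58, -1.39]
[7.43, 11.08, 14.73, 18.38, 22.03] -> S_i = 7.43 + 3.65*i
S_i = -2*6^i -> [-2, -12, -72, -432, -2592]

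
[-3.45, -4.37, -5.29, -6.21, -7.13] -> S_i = -3.45 + -0.92*i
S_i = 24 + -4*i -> [24, 20, 16, 12, 8]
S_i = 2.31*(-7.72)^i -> [2.31, -17.83, 137.67, -1062.83, 8205.05]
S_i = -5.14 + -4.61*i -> [-5.14, -9.75, -14.36, -18.97, -23.58]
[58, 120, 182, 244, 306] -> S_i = 58 + 62*i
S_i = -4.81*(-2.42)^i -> [-4.81, 11.64, -28.17, 68.17, -164.97]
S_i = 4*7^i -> [4, 28, 196, 1372, 9604]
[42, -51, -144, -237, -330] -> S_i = 42 + -93*i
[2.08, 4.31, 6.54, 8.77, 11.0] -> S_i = 2.08 + 2.23*i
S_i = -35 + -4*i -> [-35, -39, -43, -47, -51]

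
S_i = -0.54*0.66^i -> [-0.54, -0.36, -0.24, -0.16, -0.1]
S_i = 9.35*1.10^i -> [9.35, 10.28, 11.31, 12.44, 13.69]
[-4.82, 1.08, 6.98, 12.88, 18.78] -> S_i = -4.82 + 5.90*i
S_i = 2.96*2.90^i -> [2.96, 8.58, 24.89, 72.19, 209.36]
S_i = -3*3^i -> [-3, -9, -27, -81, -243]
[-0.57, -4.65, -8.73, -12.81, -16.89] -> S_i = -0.57 + -4.08*i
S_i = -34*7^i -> [-34, -238, -1666, -11662, -81634]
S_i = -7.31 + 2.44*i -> [-7.31, -4.87, -2.43, 0.01, 2.45]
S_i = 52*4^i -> [52, 208, 832, 3328, 13312]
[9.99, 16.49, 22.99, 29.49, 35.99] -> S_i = 9.99 + 6.50*i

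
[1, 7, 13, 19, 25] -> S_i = 1 + 6*i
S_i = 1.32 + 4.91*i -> [1.32, 6.23, 11.14, 16.05, 20.96]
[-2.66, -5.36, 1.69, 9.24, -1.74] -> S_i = Random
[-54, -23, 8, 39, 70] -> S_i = -54 + 31*i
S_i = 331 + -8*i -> [331, 323, 315, 307, 299]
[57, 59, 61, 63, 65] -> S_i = 57 + 2*i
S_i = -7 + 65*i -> [-7, 58, 123, 188, 253]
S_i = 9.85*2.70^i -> [9.85, 26.6, 71.81, 193.88, 523.47]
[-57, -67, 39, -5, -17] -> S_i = Random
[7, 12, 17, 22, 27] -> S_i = 7 + 5*i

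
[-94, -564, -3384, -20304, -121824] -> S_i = -94*6^i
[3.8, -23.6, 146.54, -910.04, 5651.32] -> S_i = 3.80*(-6.21)^i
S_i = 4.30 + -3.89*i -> [4.3, 0.41, -3.48, -7.37, -11.26]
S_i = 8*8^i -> [8, 64, 512, 4096, 32768]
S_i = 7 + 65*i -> [7, 72, 137, 202, 267]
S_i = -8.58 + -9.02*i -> [-8.58, -17.6, -26.62, -35.64, -44.66]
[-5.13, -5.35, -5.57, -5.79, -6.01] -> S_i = -5.13 + -0.22*i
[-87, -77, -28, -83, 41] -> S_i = Random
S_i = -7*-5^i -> [-7, 35, -175, 875, -4375]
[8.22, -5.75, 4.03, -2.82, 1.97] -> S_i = 8.22*(-0.70)^i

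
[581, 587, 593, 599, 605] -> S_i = 581 + 6*i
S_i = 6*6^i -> [6, 36, 216, 1296, 7776]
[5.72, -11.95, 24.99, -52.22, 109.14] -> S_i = 5.72*(-2.09)^i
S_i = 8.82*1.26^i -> [8.82, 11.11, 14.0, 17.64, 22.23]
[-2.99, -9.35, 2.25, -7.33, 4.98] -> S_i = Random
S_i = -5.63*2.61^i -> [-5.63, -14.69, -38.35, -100.1, -261.26]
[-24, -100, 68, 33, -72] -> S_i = Random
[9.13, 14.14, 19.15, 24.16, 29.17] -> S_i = 9.13 + 5.01*i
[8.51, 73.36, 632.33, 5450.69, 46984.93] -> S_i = 8.51*8.62^i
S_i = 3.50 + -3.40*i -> [3.5, 0.1, -3.3, -6.7, -10.1]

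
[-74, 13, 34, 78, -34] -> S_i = Random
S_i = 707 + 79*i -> [707, 786, 865, 944, 1023]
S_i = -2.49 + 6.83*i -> [-2.49, 4.34, 11.17, 18.0, 24.83]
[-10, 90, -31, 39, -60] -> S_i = Random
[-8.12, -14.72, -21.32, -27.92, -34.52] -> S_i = -8.12 + -6.60*i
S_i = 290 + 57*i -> [290, 347, 404, 461, 518]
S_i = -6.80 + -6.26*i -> [-6.8, -13.06, -19.32, -25.58, -31.84]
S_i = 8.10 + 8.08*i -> [8.1, 16.18, 24.26, 32.34, 40.42]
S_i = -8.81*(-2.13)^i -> [-8.81, 18.77, -39.97, 85.14, -181.34]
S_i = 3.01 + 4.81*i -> [3.01, 7.82, 12.63, 17.44, 22.25]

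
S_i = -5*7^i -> [-5, -35, -245, -1715, -12005]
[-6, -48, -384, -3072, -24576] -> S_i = -6*8^i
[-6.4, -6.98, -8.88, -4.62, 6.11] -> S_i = Random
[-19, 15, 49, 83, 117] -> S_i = -19 + 34*i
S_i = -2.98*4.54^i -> [-2.98, -13.53, -61.42, -278.86, -1266.02]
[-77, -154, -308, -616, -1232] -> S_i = -77*2^i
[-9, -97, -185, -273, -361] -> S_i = -9 + -88*i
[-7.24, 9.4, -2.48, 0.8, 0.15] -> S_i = Random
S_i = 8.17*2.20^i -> [8.17, 17.97, 39.54, 86.99, 191.39]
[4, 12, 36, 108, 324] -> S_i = 4*3^i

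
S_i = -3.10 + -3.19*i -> [-3.1, -6.29, -9.48, -12.67, -15.86]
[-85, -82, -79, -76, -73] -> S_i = -85 + 3*i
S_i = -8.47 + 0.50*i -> [-8.47, -7.97, -7.47, -6.97, -6.47]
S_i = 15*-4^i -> [15, -60, 240, -960, 3840]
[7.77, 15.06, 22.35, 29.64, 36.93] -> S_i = 7.77 + 7.29*i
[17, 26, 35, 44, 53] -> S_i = 17 + 9*i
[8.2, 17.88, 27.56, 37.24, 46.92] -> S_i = 8.20 + 9.68*i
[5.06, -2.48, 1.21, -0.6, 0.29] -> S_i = 5.06*(-0.49)^i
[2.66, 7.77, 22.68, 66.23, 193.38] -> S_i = 2.66*2.92^i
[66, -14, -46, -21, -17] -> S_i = Random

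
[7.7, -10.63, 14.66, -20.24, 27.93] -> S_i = 7.70*(-1.38)^i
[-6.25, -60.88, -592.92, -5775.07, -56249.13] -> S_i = -6.25*9.74^i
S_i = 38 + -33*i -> [38, 5, -28, -61, -94]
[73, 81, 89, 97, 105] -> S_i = 73 + 8*i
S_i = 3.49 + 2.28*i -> [3.49, 5.77, 8.05, 10.33, 12.61]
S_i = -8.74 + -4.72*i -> [-8.74, -13.46, -18.18, -22.9, -27.62]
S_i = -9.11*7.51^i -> [-9.11, -68.42, -513.8, -3858.67, -28978.65]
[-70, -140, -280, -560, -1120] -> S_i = -70*2^i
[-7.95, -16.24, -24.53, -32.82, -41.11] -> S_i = -7.95 + -8.29*i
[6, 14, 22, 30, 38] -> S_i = 6 + 8*i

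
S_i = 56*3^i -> [56, 168, 504, 1512, 4536]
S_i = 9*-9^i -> [9, -81, 729, -6561, 59049]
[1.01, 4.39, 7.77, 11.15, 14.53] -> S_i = 1.01 + 3.38*i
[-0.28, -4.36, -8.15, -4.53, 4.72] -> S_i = Random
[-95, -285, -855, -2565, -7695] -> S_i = -95*3^i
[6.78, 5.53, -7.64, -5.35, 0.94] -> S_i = Random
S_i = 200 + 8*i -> [200, 208, 216, 224, 232]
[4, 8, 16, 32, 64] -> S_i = 4*2^i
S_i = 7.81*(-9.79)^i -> [7.81, -76.46, 748.54, -7328.23, 71743.37]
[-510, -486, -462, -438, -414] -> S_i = -510 + 24*i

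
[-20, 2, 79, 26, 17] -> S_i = Random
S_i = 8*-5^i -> [8, -40, 200, -1000, 5000]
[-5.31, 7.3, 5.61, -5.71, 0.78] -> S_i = Random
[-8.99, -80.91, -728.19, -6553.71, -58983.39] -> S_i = -8.99*9.00^i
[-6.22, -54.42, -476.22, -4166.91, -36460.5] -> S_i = -6.22*8.75^i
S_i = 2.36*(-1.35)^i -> [2.36, -3.19, 4.3, -5.81, 7.84]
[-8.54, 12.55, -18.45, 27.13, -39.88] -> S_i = -8.54*(-1.47)^i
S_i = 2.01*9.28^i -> [2.01, 18.65, 173.1, 1606.35, 14906.92]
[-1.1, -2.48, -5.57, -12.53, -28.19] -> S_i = -1.10*2.25^i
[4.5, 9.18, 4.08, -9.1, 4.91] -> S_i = Random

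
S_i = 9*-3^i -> [9, -27, 81, -243, 729]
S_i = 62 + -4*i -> [62, 58, 54, 50, 46]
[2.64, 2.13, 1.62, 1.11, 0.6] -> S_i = 2.64 + -0.51*i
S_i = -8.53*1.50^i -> [-8.53, -12.79, -19.19, -28.79, -43.18]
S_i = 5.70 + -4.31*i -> [5.7, 1.39, -2.92, -7.23, -11.54]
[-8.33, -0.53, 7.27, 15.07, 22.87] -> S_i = -8.33 + 7.80*i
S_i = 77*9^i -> [77, 693, 6237, 56133, 505197]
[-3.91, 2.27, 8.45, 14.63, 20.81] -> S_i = -3.91 + 6.18*i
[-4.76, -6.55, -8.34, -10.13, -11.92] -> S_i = -4.76 + -1.79*i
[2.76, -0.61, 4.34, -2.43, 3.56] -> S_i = Random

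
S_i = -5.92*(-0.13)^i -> [-5.92, 0.77, -0.1, 0.01, -0.0]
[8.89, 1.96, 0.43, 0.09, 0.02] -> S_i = 8.89*0.22^i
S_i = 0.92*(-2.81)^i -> [0.92, -2.59, 7.26, -20.41, 57.36]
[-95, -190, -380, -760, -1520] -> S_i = -95*2^i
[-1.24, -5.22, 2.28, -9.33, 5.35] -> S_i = Random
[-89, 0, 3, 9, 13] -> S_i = Random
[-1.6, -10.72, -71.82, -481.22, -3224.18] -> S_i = -1.60*6.70^i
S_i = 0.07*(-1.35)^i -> [0.07, -0.09, 0.13, -0.17, 0.23]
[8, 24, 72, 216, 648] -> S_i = 8*3^i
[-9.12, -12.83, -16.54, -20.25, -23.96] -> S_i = -9.12 + -3.71*i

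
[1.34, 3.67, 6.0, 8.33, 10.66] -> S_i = 1.34 + 2.33*i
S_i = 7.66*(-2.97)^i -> [7.66, -22.75, 67.57, -200.68, 596.01]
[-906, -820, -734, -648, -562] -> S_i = -906 + 86*i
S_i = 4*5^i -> [4, 20, 100, 500, 2500]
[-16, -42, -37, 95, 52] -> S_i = Random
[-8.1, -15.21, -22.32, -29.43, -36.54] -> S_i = -8.10 + -7.11*i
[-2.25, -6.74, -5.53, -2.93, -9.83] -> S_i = Random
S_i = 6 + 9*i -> [6, 15, 24, 33, 42]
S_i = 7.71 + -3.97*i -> [7.71, 3.74, -0.23, -4.2, -8.17]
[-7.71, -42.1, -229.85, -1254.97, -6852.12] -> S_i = -7.71*5.46^i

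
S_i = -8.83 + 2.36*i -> [-8.83, -6.47, -4.11, -1.75, 0.61]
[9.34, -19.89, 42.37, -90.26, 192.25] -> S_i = 9.34*(-2.13)^i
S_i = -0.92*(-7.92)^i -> [-0.92, 7.29, -57.71, 457.05, -3619.83]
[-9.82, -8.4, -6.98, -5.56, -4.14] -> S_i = -9.82 + 1.42*i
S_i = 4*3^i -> [4, 12, 36, 108, 324]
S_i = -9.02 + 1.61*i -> [-9.02, -7.41, -5.8, -4.19, -2.58]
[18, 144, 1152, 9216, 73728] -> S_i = 18*8^i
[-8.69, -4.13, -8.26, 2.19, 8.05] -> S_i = Random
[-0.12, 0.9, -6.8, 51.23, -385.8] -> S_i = -0.12*(-7.53)^i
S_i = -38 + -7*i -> [-38, -45, -52, -59, -66]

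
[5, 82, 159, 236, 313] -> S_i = 5 + 77*i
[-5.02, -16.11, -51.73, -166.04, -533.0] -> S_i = -5.02*3.21^i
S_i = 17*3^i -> [17, 51, 153, 459, 1377]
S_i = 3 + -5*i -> [3, -2, -7, -12, -17]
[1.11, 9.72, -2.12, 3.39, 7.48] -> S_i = Random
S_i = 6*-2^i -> [6, -12, 24, -48, 96]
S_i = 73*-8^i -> [73, -584, 4672, -37376, 299008]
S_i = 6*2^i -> [6, 12, 24, 48, 96]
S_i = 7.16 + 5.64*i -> [7.16, 12.8, 18.44, 24.08, 29.72]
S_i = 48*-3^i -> [48, -144, 432, -1296, 3888]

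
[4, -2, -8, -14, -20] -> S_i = 4 + -6*i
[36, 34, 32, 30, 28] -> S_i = 36 + -2*i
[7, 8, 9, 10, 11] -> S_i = 7 + 1*i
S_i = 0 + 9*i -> [0, 9, 18, 27, 36]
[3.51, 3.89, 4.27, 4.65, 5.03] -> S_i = 3.51 + 0.38*i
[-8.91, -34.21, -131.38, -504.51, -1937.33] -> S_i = -8.91*3.84^i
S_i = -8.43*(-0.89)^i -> [-8.43, 7.5, -6.68, 5.94, -5.29]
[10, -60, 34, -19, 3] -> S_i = Random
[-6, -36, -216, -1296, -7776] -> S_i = -6*6^i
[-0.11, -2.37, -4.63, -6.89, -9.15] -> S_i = -0.11 + -2.26*i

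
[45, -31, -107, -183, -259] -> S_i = 45 + -76*i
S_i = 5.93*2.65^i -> [5.93, 15.71, 41.64, 110.36, 292.44]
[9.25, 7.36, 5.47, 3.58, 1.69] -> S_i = 9.25 + -1.89*i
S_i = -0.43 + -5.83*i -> [-0.43, -6.26, -12.09, -17.92, -23.75]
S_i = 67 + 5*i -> [67, 72, 77, 82, 87]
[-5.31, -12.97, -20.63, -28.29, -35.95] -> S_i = -5.31 + -7.66*i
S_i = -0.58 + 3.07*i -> [-0.58, 2.49, 5.56, 8.63, 11.7]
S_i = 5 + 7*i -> [5, 12, 19, 26, 33]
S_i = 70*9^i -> [70, 630, 5670, 51030, 459270]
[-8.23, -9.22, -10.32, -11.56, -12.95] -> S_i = -8.23*1.12^i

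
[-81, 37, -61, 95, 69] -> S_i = Random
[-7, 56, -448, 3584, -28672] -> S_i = -7*-8^i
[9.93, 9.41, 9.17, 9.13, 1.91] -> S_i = Random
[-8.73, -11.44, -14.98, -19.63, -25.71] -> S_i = -8.73*1.31^i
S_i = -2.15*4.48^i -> [-2.15, -9.63, -43.15, -193.32, -866.07]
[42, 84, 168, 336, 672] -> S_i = 42*2^i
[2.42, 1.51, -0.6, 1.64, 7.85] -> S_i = Random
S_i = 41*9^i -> [41, 369, 3321, 29889, 269001]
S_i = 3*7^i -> [3, 21, 147, 1029, 7203]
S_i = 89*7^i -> [89, 623, 4361, 30527, 213689]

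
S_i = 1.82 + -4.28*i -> [1.82, -2.46, -6.74, -11.02, -15.3]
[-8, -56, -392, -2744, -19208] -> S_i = -8*7^i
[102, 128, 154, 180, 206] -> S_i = 102 + 26*i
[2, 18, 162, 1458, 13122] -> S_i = 2*9^i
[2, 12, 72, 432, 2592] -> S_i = 2*6^i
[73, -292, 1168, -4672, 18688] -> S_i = 73*-4^i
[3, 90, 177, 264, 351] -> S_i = 3 + 87*i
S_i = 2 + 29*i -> [2, 31, 60, 89, 118]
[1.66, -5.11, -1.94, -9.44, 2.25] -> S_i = Random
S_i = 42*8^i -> [42, 336, 2688, 21504, 172032]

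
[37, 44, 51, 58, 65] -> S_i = 37 + 7*i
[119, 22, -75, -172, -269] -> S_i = 119 + -97*i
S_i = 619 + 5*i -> [619, 624, 629, 634, 639]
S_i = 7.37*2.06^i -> [7.37, 15.18, 31.28, 64.43, 132.72]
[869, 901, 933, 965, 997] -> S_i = 869 + 32*i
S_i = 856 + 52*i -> [856, 908, 960, 1012, 1064]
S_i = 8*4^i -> [8, 32, 128, 512, 2048]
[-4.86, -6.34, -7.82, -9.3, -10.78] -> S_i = -4.86 + -1.48*i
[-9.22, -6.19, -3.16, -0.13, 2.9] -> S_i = -9.22 + 3.03*i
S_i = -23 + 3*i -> [-23, -20, -17, -14, -11]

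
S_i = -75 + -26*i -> [-75, -101, -127, -153, -179]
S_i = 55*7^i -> [55, 385, 2695, 18865, 132055]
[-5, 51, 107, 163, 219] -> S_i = -5 + 56*i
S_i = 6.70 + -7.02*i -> [6.7, -0.32, -7.34, -14.36, -21.38]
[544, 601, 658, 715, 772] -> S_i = 544 + 57*i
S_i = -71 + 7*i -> [-71, -64, -57, -50, -43]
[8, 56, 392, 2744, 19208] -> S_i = 8*7^i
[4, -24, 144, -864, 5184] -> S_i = 4*-6^i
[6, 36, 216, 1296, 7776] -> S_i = 6*6^i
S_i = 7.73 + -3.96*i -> [7.73, 3.77, -0.19, -4.15, -8.11]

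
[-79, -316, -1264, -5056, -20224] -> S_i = -79*4^i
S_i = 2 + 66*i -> [2, 68, 134, 200, 266]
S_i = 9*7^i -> [9, 63, 441, 3087, 21609]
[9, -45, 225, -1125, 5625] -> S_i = 9*-5^i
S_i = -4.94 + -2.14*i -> [-4.94, -7.08, -9.22, -11.36, -13.5]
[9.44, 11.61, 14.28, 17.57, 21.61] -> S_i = 9.44*1.23^i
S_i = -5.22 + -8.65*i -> [-5.22, -13.87, -22.52, -31.17, -39.82]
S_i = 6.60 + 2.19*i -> [6.6, 8.79, 10.98, 13.17, 15.36]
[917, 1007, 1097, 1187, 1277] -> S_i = 917 + 90*i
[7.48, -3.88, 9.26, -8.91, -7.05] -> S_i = Random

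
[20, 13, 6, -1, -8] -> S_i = 20 + -7*i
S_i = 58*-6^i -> [58, -348, 2088, -12528, 75168]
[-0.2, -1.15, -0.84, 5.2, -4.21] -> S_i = Random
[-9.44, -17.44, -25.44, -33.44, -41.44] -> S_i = -9.44 + -8.00*i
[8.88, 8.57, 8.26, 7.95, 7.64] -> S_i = 8.88 + -0.31*i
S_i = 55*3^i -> [55, 165, 495, 1485, 4455]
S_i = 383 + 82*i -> [383, 465, 547, 629, 711]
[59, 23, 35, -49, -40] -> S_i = Random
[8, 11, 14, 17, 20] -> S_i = 8 + 3*i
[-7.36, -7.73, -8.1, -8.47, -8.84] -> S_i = -7.36 + -0.37*i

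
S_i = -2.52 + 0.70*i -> [-2.52, -1.82, -1.12, -0.42, 0.28]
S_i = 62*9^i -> [62, 558, 5022, 45198, 406782]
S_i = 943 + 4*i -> [943, 947, 951, 955, 959]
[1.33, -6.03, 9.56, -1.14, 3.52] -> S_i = Random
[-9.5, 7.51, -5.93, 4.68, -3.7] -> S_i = -9.50*(-0.79)^i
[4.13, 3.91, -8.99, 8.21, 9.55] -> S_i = Random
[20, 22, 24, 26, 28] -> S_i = 20 + 2*i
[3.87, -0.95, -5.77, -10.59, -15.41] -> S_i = 3.87 + -4.82*i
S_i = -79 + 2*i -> [-79, -77, -75, -73, -71]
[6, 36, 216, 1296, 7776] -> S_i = 6*6^i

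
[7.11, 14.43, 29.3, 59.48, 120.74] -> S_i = 7.11*2.03^i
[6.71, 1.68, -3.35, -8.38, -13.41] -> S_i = 6.71 + -5.03*i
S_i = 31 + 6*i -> [31, 37, 43, 49, 55]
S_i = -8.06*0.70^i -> [-8.06, -5.64, -3.95, -2.76, -1.94]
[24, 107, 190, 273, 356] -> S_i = 24 + 83*i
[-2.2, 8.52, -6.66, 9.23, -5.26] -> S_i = Random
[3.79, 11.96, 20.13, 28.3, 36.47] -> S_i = 3.79 + 8.17*i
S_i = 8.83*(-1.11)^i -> [8.83, -9.8, 10.88, -12.08, 13.4]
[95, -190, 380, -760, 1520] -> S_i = 95*-2^i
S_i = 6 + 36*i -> [6, 42, 78, 114, 150]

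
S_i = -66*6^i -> [-66, -396, -2376, -14256, -85536]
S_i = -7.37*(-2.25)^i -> [-7.37, 16.58, -37.31, 83.95, -188.89]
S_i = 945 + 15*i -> [945, 960, 975, 990, 1005]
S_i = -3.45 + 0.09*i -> [-3.45, -3.36, -3.27, -3.18, -3.09]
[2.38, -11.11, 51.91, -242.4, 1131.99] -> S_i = 2.38*(-4.67)^i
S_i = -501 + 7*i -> [-501, -494, -487, -480, -473]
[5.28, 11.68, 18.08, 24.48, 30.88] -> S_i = 5.28 + 6.40*i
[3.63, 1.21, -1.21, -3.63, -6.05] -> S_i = 3.63 + -2.42*i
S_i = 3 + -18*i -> [3, -15, -33, -51, -69]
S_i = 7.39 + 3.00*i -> [7.39, 10.39, 13.39, 16.39, 19.39]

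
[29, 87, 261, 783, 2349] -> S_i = 29*3^i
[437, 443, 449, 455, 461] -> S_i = 437 + 6*i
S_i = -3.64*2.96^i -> [-3.64, -10.77, -31.89, -94.4, -279.43]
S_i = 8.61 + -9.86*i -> [8.61, -1.25, -11.11, -20.97, -30.83]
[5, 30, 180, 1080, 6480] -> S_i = 5*6^i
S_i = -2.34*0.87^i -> [-2.34, -2.04, -1.77, -1.54, -1.34]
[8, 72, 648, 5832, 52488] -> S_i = 8*9^i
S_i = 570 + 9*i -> [570, 579, 588, 597, 606]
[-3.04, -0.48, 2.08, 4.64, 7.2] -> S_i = -3.04 + 2.56*i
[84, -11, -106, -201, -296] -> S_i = 84 + -95*i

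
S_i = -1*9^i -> [-1, -9, -81, -729, -6561]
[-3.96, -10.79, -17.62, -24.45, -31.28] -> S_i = -3.96 + -6.83*i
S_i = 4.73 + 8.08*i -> [4.73, 12.81, 20.89, 28.97, 37.05]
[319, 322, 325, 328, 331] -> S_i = 319 + 3*i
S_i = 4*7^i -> [4, 28, 196, 1372, 9604]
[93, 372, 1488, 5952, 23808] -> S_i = 93*4^i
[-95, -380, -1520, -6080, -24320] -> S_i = -95*4^i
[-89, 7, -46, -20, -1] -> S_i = Random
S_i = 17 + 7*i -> [17, 24, 31, 38, 45]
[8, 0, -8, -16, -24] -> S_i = 8 + -8*i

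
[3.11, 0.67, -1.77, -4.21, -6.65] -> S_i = 3.11 + -2.44*i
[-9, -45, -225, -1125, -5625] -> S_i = -9*5^i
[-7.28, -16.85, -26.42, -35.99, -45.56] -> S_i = -7.28 + -9.57*i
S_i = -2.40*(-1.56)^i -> [-2.4, 3.74, -5.84, 9.11, -14.21]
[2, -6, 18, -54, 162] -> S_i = 2*-3^i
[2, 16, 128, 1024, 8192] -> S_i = 2*8^i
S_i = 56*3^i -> [56, 168, 504, 1512, 4536]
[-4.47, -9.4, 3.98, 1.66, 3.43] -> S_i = Random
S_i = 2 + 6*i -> [2, 8, 14, 20, 26]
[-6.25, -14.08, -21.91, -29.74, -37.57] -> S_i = -6.25 + -7.83*i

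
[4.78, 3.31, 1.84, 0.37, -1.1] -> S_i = 4.78 + -1.47*i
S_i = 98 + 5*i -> [98, 103, 108, 113, 118]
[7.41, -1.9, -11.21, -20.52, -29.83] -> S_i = 7.41 + -9.31*i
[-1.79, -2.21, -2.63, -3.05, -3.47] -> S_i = -1.79 + -0.42*i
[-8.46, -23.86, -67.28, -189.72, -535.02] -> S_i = -8.46*2.82^i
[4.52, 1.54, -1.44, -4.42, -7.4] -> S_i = 4.52 + -2.98*i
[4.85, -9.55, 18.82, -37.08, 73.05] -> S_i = 4.85*(-1.97)^i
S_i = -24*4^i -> [-24, -96, -384, -1536, -6144]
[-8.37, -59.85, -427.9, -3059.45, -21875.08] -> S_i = -8.37*7.15^i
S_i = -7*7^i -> [-7, -49, -343, -2401, -16807]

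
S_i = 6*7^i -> [6, 42, 294, 2058, 14406]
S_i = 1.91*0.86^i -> [1.91, 1.64, 1.41, 1.21, 1.04]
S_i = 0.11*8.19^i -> [0.11, 0.9, 7.38, 60.43, 494.91]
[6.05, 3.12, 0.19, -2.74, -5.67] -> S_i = 6.05 + -2.93*i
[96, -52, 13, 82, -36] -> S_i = Random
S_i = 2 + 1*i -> [2, 3, 4, 5, 6]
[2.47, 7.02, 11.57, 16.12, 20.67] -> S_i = 2.47 + 4.55*i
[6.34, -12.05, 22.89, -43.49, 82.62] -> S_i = 6.34*(-1.90)^i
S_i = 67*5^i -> [67, 335, 1675, 8375, 41875]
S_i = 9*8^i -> [9, 72, 576, 4608, 36864]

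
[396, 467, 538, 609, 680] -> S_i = 396 + 71*i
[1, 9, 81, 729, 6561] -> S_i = 1*9^i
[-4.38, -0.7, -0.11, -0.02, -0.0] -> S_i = -4.38*0.16^i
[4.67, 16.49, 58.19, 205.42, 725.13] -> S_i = 4.67*3.53^i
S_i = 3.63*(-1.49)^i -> [3.63, -5.41, 8.06, -12.01, 17.89]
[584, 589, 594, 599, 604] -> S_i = 584 + 5*i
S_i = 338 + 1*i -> [338, 339, 340, 341, 342]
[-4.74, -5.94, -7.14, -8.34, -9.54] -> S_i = -4.74 + -1.20*i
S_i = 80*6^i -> [80, 480, 2880, 17280, 103680]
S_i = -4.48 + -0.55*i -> [-4.48, -5.03, -5.58, -6.13, -6.68]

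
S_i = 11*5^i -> [11, 55, 275, 1375, 6875]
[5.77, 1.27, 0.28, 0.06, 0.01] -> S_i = 5.77*0.22^i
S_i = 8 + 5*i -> [8, 13, 18, 23, 28]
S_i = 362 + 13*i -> [362, 375, 388, 401, 414]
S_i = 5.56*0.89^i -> [5.56, 4.95, 4.4, 3.92, 3.49]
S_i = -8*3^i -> [-8, -24, -72, -216, -648]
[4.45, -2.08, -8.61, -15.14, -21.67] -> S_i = 4.45 + -6.53*i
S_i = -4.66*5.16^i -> [-4.66, -24.05, -124.08, -640.23, -3303.58]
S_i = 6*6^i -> [6, 36, 216, 1296, 7776]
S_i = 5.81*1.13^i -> [5.81, 6.57, 7.42, 8.38, 9.47]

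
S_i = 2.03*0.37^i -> [2.03, 0.75, 0.28, 0.1, 0.04]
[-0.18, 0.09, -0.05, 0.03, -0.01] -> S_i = -0.18*(-0.52)^i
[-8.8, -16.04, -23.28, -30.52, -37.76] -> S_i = -8.80 + -7.24*i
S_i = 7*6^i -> [7, 42, 252, 1512, 9072]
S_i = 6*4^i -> [6, 24, 96, 384, 1536]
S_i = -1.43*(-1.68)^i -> [-1.43, 2.4, -4.04, 6.78, -11.39]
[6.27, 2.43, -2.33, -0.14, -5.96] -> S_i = Random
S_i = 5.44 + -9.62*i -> [5.44, -4.18, -13.8, -23.42, -33.04]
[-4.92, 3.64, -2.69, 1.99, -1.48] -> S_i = -4.92*(-0.74)^i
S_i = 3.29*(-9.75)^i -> [3.29, -32.08, 312.76, -3049.37, 29731.33]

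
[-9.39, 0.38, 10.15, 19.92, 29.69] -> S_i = -9.39 + 9.77*i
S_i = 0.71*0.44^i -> [0.71, 0.31, 0.14, 0.06, 0.03]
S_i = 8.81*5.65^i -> [8.81, 49.78, 281.24, 1588.99, 8977.8]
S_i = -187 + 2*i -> [-187, -185, -183, -181, -179]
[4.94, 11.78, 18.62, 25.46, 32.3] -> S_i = 4.94 + 6.84*i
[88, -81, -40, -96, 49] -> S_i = Random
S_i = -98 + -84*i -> [-98, -182, -266, -350, -434]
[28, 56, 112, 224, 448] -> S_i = 28*2^i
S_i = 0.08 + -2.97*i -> [0.08, -2.89, -5.86, -8.83, -11.8]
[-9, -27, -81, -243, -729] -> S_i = -9*3^i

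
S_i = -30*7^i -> [-30, -210, -1470, -10290, -72030]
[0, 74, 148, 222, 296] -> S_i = 0 + 74*i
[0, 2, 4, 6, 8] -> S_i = 0 + 2*i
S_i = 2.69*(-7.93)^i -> [2.69, -21.33, 169.16, -1341.44, 10637.63]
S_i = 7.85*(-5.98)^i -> [7.85, -46.94, 280.72, -1678.7, 10038.63]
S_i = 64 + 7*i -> [64, 71, 78, 85, 92]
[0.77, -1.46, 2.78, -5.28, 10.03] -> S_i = 0.77*(-1.90)^i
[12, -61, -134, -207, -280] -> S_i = 12 + -73*i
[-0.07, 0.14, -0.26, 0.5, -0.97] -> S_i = -0.07*(-1.93)^i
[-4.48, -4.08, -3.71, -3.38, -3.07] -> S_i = -4.48*0.91^i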